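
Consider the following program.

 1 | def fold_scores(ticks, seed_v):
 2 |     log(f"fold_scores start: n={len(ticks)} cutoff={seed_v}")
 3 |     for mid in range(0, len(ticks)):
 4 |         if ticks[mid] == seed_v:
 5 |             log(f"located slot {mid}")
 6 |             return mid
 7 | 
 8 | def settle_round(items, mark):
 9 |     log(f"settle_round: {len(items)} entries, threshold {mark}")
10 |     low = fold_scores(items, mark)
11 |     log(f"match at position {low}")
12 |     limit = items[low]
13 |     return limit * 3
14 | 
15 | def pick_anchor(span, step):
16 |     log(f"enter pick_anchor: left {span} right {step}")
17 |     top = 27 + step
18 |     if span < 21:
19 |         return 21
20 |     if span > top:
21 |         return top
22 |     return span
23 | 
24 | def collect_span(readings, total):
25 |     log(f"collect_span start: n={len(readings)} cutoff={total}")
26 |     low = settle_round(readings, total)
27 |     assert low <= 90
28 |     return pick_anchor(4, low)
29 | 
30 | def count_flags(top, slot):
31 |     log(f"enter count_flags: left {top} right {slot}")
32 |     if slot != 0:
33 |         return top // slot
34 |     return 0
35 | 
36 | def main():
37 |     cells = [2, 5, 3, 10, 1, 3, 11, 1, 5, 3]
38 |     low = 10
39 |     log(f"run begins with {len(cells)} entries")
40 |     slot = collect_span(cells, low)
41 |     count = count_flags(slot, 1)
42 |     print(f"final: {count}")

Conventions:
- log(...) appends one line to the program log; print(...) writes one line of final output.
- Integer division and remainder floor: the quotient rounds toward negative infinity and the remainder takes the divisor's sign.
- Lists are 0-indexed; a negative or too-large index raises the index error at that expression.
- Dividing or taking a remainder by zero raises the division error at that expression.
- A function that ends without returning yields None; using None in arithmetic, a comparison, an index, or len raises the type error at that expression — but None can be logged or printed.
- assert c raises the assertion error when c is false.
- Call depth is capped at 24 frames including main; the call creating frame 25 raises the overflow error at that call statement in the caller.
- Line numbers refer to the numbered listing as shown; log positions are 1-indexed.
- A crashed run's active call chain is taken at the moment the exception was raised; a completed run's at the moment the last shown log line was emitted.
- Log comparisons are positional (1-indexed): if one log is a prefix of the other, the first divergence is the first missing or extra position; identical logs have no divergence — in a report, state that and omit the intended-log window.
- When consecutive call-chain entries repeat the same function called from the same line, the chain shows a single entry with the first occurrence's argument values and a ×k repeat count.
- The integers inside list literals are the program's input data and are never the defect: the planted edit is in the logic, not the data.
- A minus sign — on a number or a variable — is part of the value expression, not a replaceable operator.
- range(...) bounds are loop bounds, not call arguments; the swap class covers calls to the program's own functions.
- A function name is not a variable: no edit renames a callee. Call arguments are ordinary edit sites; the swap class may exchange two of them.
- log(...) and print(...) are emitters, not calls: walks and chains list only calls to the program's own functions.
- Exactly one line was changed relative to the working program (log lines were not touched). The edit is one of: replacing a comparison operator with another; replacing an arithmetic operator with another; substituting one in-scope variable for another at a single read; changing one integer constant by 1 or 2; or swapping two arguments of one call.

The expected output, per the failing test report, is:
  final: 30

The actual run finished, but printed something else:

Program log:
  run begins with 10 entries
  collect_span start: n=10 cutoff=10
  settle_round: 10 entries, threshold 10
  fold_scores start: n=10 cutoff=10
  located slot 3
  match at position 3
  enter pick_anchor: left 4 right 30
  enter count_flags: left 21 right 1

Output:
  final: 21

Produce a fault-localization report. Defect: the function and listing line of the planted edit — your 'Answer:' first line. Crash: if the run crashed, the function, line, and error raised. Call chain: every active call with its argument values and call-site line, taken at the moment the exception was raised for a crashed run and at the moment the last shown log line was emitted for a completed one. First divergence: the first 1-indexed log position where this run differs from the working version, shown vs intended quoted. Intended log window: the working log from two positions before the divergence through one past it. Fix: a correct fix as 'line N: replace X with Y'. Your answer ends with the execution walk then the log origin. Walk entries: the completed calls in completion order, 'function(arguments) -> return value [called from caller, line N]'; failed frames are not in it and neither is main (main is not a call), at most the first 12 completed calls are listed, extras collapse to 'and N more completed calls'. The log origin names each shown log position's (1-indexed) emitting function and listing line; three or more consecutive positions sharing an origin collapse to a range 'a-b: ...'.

Answer: the defect is in collect_span at line 28.
Core observation: The log first diverges at position 7: the faulty run prints 'enter pick_anchor: left 4 right 30' where the working version prints 'enter pick_anchor: left 30 right 4'.
Call chain: main -> count_flags(21, 1) (called at line 41).
First divergence: position 7 — the shown line 'enter pick_anchor: left 4 right 30' should read 'enter pick_anchor: left 30 right 4'.
Intended log window:
  5: located slot 3
  6: match at position 3
  7: enter pick_anchor: left 30 right 4
  8: enter count_flags: left 30 right 1
Execution walk:
  fold_scores([2, 5, 3, 10, 1, 3, 11, 1, 5, 3], 10) -> 3  [called from settle_round, line 10]
  settle_round([2, 5, 3, 10, 1, 3, 11, 1, 5, 3], 10) -> 30  [called from collect_span, line 26]
  pick_anchor(4, 30) -> 21  [called from collect_span, line 28]
  collect_span([2, 5, 3, 10, 1, 3, 11, 1, 5, 3], 10) -> 21  [called from main, line 40]
  count_flags(21, 1) -> 21  [called from main, line 41]
Log line origins:
  1 — main, line 39
  2 — collect_span, line 25
  3 — settle_round, line 9
  4 — fold_scores, line 2
  5 — fold_scores, line 5
  6 — settle_round, line 11
  7 — pick_anchor, line 16
  8 — count_flags, line 31
A correct fix: line 28: replace `pick_anchor(4, low)` with `pick_anchor(low, 4)`.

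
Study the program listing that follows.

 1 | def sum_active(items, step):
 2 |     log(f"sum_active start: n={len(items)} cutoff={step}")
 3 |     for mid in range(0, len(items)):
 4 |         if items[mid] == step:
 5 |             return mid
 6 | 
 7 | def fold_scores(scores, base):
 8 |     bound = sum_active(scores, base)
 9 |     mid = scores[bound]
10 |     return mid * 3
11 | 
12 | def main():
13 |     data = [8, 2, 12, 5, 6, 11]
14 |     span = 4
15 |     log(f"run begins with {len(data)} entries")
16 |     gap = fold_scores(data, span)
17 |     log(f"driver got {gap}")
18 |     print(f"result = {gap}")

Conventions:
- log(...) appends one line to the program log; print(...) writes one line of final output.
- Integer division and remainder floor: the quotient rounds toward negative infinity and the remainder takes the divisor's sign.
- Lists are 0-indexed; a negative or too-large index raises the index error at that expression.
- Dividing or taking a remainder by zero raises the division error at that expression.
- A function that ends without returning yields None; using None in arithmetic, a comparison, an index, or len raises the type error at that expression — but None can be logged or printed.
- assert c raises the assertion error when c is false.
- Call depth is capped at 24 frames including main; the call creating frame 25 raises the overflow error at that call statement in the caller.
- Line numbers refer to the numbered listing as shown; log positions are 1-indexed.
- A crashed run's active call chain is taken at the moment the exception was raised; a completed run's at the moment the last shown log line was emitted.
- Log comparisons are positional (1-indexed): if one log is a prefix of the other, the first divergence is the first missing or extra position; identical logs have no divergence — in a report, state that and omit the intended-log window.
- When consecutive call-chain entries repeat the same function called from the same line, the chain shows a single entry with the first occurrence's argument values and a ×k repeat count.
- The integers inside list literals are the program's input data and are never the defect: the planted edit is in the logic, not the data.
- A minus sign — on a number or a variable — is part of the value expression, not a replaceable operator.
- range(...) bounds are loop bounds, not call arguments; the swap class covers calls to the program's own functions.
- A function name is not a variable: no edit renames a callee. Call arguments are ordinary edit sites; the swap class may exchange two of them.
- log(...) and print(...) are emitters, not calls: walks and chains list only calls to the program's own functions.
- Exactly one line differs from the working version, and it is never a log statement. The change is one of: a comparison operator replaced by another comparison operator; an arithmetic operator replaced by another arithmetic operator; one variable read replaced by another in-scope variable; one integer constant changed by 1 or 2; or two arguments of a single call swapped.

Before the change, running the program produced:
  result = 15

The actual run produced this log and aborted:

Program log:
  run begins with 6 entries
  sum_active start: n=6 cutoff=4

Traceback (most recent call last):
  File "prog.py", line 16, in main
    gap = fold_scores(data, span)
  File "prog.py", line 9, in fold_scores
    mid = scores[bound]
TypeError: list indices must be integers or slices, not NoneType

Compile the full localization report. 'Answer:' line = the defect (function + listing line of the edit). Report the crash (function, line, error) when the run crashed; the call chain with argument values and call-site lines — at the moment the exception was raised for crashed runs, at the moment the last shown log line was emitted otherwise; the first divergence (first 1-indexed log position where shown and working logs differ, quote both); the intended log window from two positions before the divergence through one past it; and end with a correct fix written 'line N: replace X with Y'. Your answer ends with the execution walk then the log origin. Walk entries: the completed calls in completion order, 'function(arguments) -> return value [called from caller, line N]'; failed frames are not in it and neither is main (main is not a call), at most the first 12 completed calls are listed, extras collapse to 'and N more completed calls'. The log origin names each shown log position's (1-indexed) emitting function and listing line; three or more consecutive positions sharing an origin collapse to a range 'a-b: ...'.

Answer: the defect is in main at line 14.
Key fact: Log line 2 is where behavior first shows: 'sum_active start: n=6 cutoff=4' appears instead of 'sum_active start: n=6 cutoff=5'.
Crash: fold_scores, line 9, TypeError.
Call chain: main -> fold_scores([8, 2, 12, 5, 6, 11], 4) (called at line 16).
First divergence: position 2 — the shown line 'sum_active start: n=6 cutoff=4' should read 'sum_active start: n=6 cutoff=5'.
Intended log window:
  1: run begins with 6 entries
  2: sum_active start: n=6 cutoff=5
  3: driver got 15
Execution walk:
  sum_active([8, 2, 12, 5, 6, 11], 4) -> None  [called from fold_scores, line 8]
Log origins:
  1 — main, line 15
  2 — sum_active, line 2
A correct fix: line 14: replace `4` with `5`.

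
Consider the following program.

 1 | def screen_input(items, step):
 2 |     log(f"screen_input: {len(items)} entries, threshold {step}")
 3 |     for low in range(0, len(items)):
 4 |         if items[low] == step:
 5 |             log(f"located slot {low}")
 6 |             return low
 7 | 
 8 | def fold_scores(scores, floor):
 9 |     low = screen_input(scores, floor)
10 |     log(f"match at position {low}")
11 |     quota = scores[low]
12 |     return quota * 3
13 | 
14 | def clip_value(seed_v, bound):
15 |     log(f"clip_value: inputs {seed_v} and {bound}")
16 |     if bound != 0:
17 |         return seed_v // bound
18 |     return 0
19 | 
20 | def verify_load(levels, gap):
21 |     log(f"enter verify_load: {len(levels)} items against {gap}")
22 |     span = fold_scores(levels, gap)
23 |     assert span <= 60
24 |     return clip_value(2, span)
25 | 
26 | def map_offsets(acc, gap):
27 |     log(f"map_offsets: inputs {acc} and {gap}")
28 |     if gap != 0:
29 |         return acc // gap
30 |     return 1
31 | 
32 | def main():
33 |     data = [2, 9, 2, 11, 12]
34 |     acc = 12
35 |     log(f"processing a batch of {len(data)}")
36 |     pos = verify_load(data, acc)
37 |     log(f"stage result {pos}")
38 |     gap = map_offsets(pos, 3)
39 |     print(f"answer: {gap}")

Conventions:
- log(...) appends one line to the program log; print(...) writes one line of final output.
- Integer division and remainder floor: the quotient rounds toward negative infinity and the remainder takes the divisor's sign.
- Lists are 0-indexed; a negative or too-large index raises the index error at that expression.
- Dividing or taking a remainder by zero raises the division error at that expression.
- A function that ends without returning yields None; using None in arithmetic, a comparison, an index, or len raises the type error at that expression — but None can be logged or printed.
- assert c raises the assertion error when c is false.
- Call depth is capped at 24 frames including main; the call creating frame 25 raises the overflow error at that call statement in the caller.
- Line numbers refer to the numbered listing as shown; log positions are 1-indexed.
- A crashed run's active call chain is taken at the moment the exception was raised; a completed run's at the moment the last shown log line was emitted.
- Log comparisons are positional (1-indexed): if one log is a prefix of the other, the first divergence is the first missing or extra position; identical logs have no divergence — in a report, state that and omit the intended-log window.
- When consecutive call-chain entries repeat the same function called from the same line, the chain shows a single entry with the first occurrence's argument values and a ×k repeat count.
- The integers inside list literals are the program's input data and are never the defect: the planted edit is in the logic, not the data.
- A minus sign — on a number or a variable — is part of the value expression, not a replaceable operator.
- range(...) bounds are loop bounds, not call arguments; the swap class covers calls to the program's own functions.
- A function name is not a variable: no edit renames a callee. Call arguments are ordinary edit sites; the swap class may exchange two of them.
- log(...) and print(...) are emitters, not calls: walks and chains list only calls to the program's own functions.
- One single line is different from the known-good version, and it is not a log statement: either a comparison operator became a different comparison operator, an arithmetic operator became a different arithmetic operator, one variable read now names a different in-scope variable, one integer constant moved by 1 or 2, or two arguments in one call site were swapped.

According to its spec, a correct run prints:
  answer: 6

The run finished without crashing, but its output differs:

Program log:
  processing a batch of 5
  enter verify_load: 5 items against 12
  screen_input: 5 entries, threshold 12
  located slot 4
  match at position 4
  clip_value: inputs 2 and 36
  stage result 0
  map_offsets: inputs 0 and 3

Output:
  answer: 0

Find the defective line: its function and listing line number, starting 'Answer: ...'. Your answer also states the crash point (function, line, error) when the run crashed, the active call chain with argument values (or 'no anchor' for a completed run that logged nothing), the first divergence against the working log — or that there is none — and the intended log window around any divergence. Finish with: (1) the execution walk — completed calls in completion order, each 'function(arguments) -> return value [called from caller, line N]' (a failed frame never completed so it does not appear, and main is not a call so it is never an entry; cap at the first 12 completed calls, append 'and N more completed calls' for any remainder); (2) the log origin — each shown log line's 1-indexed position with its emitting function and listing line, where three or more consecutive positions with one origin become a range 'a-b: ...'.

Answer: the defect is in verify_load at line 24.
Key observation: The log first diverges at position 6: the faulty run prints 'clip_value: inputs 2 and 36' where the working version prints 'clip_value: inputs 36 and 2'.
Call chain: main -> map_offsets(0, 3) (called at line 38).
First divergence: position 6 — the shown line 'clip_value: inputs 2 and 36' should read 'clip_value: inputs 36 and 2'.
Intended log window:
  4: located slot 4
  5: match at position 4
  6: clip_value: inputs 36 and 2
  7: stage result 18
Execution walk:
  screen_input([2, 9, 2, 11, 12], 12) -> 4  [called from fold_scores, line 9]
  fold_scores([2, 9, 2, 11, 12], 12) -> 36  [called from verify_load, line 22]
  clip_value(2, 36) -> 0  [called from verify_load, line 24]
  verify_load([2, 9, 2, 11, 12], 12) -> 0  [called from main, line 36]
  map_offsets(0, 3) -> 0  [called from main, line 38]
Log origin:
  1 — main, line 35
  2 — verify_load, line 21
  3 — screen_input, line 2
  4 — screen_input, line 5
  5 — fold_scores, line 10
  6 — clip_value, line 15
  7 — main, line 37
  8 — map_offsets, line 27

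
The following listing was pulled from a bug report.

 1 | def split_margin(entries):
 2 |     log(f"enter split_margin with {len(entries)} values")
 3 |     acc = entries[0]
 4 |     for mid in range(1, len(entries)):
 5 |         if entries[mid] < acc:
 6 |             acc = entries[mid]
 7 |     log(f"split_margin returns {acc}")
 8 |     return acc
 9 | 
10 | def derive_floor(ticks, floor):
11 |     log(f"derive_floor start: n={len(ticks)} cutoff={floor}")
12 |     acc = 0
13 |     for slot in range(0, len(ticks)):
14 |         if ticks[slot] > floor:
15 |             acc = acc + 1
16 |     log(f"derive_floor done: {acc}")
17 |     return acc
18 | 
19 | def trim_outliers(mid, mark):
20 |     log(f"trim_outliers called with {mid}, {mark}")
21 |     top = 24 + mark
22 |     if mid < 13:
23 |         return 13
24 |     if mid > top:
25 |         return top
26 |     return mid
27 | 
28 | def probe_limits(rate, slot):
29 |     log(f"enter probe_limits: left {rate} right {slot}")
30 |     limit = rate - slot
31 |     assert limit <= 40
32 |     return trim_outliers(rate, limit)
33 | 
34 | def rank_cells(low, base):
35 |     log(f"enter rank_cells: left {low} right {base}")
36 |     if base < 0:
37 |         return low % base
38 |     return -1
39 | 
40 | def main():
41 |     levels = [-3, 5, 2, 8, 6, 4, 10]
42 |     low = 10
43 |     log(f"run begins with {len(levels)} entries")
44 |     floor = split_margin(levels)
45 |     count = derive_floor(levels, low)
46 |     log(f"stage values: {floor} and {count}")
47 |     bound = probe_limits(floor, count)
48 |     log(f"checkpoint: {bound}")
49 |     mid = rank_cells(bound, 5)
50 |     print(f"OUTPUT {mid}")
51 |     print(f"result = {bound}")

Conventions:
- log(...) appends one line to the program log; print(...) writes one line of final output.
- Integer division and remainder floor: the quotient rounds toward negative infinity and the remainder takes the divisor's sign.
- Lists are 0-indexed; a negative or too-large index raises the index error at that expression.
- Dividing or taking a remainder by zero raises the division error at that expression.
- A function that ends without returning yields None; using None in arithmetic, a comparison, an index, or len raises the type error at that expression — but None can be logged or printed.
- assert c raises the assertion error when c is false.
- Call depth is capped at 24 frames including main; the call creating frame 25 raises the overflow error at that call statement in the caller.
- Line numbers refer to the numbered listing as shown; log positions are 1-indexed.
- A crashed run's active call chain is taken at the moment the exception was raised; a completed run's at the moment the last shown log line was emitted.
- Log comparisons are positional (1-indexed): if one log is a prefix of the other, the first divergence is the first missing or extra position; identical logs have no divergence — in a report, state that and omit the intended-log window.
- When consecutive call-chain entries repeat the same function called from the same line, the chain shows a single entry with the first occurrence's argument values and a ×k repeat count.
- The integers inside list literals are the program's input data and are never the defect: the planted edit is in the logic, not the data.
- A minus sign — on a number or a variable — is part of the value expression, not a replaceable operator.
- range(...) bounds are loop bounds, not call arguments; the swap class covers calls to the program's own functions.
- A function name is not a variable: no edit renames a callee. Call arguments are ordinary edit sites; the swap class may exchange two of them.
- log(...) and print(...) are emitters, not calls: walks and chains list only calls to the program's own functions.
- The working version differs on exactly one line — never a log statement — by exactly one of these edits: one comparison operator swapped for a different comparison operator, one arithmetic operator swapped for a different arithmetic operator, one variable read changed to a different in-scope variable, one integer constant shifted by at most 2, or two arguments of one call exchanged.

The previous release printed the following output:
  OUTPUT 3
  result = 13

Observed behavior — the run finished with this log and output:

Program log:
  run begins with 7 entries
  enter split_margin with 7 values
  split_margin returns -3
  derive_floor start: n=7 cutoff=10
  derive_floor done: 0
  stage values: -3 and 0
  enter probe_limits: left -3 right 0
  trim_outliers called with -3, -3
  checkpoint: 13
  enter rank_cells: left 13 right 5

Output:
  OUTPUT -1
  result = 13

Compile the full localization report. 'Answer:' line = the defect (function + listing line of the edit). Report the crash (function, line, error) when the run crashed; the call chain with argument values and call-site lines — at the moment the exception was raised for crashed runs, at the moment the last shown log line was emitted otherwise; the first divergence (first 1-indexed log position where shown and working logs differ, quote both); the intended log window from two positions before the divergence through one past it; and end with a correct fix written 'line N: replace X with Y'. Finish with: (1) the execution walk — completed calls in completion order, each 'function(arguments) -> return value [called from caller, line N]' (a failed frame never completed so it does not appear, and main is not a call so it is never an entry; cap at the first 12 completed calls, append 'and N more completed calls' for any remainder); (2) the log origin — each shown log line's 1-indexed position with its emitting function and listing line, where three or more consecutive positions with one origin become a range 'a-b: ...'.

Answer: the defect is in rank_cells at line 36.
Core observation: The logs agree in full; only the final output differs.
Call chain: main -> rank_cells(13, 5) (called at line 49).
First divergence: there is none — every log position agrees.
Execution walk:
  split_margin([-3, 5, 2, 8, 6, 4, 10]) -> -3  [called from main, line 44]
  derive_floor([-3, 5, 2, 8, 6, 4, 10], 10) -> 0  [called from main, line 45]
  trim_outliers(-3, -3) -> 13  [called from probe_limits, line 32]
  probe_limits(-3, 0) -> 13  [called from main, line 47]
  rank_cells(13, 5) -> -1  [called from main, line 49]
Log origins:
  1 — main, line 43
  2 — split_margin, line 2
  3 — split_margin, line 7
  4 — derive_floor, line 11
  5 — derive_floor, line 16
  6 — main, line 46
  7 — probe_limits, line 29
  8 — trim_outliers, line 20
  9 — main, line 48
  10 — rank_cells, line 35
A correct fix: line 36: replace `<` with `!=`.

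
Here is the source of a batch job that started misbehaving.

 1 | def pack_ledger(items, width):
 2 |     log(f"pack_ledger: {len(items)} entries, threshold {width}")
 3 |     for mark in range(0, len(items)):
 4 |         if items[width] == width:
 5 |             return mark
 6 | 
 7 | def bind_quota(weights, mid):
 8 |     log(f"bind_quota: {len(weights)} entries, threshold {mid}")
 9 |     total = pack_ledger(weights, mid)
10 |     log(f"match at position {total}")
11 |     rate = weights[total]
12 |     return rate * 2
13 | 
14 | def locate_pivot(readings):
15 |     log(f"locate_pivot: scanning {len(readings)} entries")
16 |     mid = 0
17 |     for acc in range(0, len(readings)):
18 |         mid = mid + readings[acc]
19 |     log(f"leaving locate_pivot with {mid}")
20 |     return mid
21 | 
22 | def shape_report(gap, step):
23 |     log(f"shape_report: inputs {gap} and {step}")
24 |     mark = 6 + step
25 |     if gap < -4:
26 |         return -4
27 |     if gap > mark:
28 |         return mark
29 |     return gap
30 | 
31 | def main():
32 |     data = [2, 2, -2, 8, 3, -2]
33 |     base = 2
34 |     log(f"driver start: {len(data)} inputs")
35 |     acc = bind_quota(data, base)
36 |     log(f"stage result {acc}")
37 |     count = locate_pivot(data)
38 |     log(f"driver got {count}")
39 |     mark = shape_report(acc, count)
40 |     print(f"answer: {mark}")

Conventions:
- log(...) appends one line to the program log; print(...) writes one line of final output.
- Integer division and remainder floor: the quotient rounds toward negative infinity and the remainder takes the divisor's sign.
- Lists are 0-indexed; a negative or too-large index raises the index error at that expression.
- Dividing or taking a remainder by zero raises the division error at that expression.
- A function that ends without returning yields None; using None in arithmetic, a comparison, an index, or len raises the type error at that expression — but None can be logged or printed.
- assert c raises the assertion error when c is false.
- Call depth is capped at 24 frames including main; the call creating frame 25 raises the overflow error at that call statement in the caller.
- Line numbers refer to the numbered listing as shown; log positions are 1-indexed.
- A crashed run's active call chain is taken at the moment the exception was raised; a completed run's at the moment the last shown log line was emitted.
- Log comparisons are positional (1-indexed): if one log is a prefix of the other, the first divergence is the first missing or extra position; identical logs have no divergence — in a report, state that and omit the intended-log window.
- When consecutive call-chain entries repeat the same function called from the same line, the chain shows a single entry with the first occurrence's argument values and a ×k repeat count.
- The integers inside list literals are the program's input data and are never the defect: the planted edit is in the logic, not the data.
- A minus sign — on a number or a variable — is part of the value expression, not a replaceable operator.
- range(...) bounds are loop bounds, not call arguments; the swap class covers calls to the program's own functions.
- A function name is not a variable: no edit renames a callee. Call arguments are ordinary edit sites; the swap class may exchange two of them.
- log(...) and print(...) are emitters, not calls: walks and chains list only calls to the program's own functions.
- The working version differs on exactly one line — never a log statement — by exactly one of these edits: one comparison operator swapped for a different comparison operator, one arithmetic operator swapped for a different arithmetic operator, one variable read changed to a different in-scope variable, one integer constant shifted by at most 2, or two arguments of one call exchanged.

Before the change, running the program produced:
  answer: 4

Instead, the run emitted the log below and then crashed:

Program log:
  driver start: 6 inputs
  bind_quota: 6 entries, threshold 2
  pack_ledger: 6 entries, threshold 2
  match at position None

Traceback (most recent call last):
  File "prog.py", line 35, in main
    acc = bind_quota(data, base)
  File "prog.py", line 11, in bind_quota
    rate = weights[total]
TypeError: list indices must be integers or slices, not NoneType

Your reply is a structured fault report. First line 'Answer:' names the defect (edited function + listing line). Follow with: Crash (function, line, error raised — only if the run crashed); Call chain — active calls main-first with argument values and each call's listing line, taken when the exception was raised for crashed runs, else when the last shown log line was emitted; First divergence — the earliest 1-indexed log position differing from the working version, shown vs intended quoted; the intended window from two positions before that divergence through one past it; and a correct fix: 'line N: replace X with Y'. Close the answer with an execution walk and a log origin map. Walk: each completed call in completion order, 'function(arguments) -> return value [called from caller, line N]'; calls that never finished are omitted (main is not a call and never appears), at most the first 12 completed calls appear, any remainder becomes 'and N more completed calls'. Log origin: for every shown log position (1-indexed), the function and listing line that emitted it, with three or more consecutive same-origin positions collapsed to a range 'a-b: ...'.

Answer: the defect is in pack_ledger at line 4.
Key fact: Everything matches until log position 4, which reads 'match at position None' in place of 'match at position 0'.
Crash: bind_quota, line 11, TypeError.
Call chain: main -> bind_quota([2, 2, -2, 8, 3, -2], 2) (called at line 35).
First divergence: at position 4 the run shows 'match at position None' where the working version logs 'match at position 0'.
Intended log window:
  2: bind_quota: 6 entries, threshold 2
  3: pack_ledger: 6 entries, threshold 2
  4: match at position 0
  5: stage result 4
Execution walk:
  pack_ledger([2, 2, -2, 8, 3, -2], 2) -> None  [called from bind_quota, line 9]
Log origin:
  1 — main, line 34
  2 — bind_quota, line 8
  3 — pack_ledger, line 2
  4 — bind_quota, line 10
A correct fix: line 4: replace `items[width]` with `items[mark]`.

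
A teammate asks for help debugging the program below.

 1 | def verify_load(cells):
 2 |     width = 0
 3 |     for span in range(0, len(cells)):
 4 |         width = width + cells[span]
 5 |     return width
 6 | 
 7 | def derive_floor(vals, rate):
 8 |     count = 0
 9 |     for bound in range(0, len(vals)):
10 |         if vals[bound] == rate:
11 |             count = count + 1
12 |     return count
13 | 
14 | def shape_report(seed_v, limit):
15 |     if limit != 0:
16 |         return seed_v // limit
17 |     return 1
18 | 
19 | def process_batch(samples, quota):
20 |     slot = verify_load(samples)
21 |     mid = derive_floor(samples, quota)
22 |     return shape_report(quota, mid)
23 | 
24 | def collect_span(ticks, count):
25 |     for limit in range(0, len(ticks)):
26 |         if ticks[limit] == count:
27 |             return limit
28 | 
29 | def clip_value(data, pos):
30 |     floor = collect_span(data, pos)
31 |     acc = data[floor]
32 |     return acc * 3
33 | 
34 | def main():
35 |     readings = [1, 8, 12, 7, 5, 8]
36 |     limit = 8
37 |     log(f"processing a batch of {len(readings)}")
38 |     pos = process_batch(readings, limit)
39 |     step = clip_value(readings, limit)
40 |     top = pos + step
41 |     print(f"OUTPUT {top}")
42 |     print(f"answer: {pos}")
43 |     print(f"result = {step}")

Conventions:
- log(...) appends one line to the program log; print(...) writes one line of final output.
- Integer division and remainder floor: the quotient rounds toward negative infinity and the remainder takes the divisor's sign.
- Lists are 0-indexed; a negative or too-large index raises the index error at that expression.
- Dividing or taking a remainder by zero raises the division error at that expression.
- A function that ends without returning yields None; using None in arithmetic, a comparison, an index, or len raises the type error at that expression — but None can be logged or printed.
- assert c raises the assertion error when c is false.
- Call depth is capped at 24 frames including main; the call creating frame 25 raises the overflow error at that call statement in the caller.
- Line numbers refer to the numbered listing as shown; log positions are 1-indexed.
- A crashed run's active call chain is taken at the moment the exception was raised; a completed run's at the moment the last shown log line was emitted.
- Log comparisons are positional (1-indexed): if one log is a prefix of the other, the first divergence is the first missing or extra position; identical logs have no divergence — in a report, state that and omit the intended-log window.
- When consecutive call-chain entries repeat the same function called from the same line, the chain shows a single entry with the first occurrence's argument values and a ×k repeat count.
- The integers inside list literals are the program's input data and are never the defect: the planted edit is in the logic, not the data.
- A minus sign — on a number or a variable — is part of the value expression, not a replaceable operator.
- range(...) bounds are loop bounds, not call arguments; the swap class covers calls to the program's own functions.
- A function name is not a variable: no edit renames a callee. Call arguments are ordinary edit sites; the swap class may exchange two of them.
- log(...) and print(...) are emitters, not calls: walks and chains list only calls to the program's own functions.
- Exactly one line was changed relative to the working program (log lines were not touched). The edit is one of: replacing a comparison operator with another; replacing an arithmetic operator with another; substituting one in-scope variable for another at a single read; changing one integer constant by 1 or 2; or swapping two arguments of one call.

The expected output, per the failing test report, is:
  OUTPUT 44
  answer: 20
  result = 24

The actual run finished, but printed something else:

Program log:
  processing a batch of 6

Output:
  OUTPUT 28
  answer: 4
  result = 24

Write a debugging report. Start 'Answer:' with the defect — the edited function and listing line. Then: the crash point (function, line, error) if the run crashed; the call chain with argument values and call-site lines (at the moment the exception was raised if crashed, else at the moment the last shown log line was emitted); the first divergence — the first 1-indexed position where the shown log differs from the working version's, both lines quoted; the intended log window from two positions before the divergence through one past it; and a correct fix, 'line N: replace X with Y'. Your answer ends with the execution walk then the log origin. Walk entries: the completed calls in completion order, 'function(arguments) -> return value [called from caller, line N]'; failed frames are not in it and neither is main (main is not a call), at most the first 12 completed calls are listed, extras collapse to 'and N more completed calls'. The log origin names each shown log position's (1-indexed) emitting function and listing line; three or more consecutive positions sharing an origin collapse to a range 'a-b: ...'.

Answer: the defect is in process_batch at line 22.
Key fact: Every logged value matches the working version; the printed result is what differs.
Call chain: main.
First divergence: none (the log streams are identical).
Execution walk:
  verify_load([1, 8, 12, 7, 5, 8]) -> 41  [called from process_batch, line 20]
  derive_floor([1, 8, 12, 7, 5, 8], 8) -> 2  [called from process_batch, line 21]
  shape_report(8, 2) -> 4  [called from process_batch, line 22]
  process_batch([1, 8, 12, 7, 5, 8], 8) -> 4  [called from main, line 38]
  collect_span([1, 8, 12, 7, 5, 8], 8) -> 1  [called from clip_value, line 30]
  clip_value([1, 8, 12, 7, 5, 8], 8) -> 24  [called from main, line 39]
Log line origins:
  1 — main, line 37
A correct fix: line 22: replace `quota` with `slot`.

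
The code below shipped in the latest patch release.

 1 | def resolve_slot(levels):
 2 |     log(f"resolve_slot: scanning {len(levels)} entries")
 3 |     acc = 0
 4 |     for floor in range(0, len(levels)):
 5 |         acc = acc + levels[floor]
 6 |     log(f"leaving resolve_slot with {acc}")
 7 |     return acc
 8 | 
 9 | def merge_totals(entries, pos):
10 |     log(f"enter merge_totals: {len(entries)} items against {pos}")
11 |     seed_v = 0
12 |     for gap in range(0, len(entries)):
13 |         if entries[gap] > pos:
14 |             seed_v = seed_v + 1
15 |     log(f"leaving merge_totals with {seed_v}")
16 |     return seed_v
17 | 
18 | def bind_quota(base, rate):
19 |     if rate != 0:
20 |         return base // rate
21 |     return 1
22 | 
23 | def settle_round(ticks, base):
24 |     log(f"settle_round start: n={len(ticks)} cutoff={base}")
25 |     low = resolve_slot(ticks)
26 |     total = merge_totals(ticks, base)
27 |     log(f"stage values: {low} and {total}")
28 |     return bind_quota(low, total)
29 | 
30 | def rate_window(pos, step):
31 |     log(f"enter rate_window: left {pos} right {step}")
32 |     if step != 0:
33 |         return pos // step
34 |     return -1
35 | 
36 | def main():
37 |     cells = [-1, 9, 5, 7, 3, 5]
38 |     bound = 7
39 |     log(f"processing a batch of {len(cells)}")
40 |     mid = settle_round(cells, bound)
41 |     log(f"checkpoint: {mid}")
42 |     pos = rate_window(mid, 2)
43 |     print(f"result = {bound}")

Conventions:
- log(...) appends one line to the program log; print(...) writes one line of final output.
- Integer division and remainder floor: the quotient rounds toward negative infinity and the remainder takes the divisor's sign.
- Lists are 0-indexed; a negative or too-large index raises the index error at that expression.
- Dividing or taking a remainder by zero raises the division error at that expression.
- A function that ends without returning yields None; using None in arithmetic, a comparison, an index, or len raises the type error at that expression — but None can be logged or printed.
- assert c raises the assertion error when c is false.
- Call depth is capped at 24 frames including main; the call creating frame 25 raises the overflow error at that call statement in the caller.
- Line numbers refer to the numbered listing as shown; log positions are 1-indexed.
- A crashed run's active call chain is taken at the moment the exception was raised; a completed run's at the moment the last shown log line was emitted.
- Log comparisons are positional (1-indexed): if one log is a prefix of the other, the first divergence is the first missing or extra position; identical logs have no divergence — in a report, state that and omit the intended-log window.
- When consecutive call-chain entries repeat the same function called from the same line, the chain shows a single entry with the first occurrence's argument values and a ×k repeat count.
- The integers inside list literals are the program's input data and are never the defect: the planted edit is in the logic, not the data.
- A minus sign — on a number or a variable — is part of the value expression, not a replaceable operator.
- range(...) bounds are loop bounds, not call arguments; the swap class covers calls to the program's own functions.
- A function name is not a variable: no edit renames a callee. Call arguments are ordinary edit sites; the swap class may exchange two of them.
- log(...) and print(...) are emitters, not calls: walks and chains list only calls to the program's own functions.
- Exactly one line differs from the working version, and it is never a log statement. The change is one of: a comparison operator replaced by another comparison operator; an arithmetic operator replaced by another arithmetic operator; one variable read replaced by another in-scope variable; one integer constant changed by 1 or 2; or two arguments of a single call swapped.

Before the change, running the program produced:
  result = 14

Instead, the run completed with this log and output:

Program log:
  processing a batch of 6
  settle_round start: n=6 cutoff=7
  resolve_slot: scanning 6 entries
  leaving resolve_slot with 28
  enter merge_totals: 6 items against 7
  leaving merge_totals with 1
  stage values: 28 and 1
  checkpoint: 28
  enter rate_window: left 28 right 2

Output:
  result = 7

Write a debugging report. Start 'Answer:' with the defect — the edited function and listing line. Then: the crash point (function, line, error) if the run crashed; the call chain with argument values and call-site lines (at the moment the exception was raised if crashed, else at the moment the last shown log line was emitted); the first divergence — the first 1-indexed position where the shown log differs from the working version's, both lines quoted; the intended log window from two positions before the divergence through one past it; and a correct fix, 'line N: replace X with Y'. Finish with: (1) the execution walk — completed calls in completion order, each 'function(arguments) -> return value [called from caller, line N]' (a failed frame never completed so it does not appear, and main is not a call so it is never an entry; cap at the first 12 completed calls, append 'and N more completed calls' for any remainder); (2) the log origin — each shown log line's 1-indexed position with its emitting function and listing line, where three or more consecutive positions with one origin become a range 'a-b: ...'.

Answer: the defect is in main at line 43.
The tell: Log streams are identical — the defect surfaces only in the printed output.
Call chain: main -> rate_window(28, 2) (called at line 42).
First divergence: none; the two logs match at every position.
Execution walk:
  resolve_slot([-1, 9, 5, 7, 3, 5]) -> 28  [called from settle_round, line 25]
  merge_totals([-1, 9, 5, 7, 3, 5], 7) -> 1  [called from settle_round, line 26]
  bind_quota(28, 1) -> 28  [called from settle_round, line 28]
  settle_round([-1, 9, 5, 7, 3, 5], 7) -> 28  [called from main, line 40]
  rate_window(28, 2) -> 14  [called from main, line 42]
Log origin:
  1 — main, line 39
  2 — settle_round, line 24
  3 — resolve_slot, line 2
  4 — resolve_slot, line 6
  5 — merge_totals, line 10
  6 — merge_totals, line 15
  7 — settle_round, line 27
  8 — main, line 41
  9 — rate_window, line 31
A correct fix: line 43: replace `bound` with `pos`.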